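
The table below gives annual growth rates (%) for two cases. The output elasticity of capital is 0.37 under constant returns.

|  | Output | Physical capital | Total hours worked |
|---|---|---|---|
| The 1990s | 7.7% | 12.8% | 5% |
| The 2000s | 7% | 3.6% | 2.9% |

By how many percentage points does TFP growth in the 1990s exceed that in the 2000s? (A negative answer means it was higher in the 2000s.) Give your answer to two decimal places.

Labor's share = 1 − 0.37 = 0.63.
The 1990s: TFP = 7.7 − 4.736 − 3.15 = -0.186%.
The 2000s: TFP = 7 − 1.332 − 1.827 = 3.841%.
Difference = -0.186 − (3.841) = -4.027 pp.

-4.03 percentage points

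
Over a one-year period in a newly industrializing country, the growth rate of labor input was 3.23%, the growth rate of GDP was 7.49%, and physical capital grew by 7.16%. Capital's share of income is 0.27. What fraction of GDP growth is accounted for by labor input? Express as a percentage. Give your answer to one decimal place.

Labor's share = 1 − 0.27 = 0.73.
Labor input contributed 0.73 × 3.23 = 2.3579 pp.
Share of growth = 2.3579 / 7.49 × 100 = 31.481%.

Labor input accounted for 31.5% of growth.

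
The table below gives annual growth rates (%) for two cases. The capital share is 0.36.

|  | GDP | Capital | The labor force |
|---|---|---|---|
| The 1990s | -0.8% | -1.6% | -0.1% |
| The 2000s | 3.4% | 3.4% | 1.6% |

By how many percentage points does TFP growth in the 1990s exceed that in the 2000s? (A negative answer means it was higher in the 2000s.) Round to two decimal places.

-1.31 percentage points

Labor's share = 1 − 0.36 = 0.64.
The 1990s: TFP = -0.8 + 0.576 + 0.064 = -0.16%.
The 2000s: TFP = 3.4 − 1.224 − 1.024 = 1.152%.
Difference = -0.16 − (1.152) = -1.312 pp.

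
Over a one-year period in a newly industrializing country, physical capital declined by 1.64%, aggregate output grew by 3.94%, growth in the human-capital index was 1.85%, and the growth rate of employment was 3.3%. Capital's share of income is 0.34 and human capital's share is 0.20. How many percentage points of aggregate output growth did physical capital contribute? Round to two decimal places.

Contribution = share × growth = 0.34 × (-1.64) = -0.5576 pp.

-0.56 percentage points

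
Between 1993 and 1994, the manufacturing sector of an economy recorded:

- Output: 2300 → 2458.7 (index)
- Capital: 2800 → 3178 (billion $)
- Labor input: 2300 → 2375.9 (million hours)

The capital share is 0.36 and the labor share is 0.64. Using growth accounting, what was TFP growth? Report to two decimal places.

Output growth = (2458.7 − 2300) / 2300 = 6.9%.
Capital growth = (3178 − 2800) / 2800 = 13.5%.
Labor input growth = (2375.9 − 2300) / 2300 = 3.3%.
Labor's share = 1 − 0.36 = 0.64.
Capital: 0.36 × 13.5 = 4.86 pp.
Labor input: 0.64 × 3.3 = 2.112 pp.
TFP growth = 6.9 − 6.972 = -0.072%.

-0.07%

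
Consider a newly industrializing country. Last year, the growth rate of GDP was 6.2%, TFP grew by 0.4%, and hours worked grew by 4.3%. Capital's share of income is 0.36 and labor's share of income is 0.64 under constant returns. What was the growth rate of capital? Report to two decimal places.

8.47%

Labor's share = 1 − 0.36 = 0.64.
gY = gA + 0.64×4.3 + 0.36×g.
0.36×g = 6.2 − 0.4 − 2.752 = 3.048.
g = 3.048 / 0.36 = 8.4667%.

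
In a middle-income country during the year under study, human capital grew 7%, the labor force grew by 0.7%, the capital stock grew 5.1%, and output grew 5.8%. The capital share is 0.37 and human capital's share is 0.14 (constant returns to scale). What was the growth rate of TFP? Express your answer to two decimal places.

TFP growth was 2.59%.

Labor's share = 1 − 0.37 − 0.14 = 0.49.
The capital stock: 0.37 × 5.1 = 1.887 pp.
Human capital: 0.14 × 7 = 0.98 pp.
The labor force: 0.49 × 0.7 = 0.343 pp.
TFP growth = 5.8 − 3.21 = 2.59%.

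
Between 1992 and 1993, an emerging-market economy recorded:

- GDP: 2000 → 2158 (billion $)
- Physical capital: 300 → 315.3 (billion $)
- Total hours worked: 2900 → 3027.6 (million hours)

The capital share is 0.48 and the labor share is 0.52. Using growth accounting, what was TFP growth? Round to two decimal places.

3.16%

GDP growth = (2158 − 2000) / 2000 = 7.9%.
Physical capital growth = (315.3 − 300) / 300 = 5.1%.
Total hours worked growth = (3027.6 − 2900) / 2900 = 4.4%.
Labor's share = 1 − 0.48 = 0.52.
Physical capital: 0.48 × 5.1 = 2.448 pp.
Total hours worked: 0.52 × 4.4 = 2.288 pp.
TFP growth = 7.9 − 4.736 = 3.164%.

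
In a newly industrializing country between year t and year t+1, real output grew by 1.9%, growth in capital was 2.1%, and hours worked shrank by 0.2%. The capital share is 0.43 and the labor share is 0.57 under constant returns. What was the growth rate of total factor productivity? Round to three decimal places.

Total factor productivity growth was 1.111%.

Labor's share = 1 − 0.43 = 0.57.
Capital: 0.43 × 2.1 = 0.903 pp.
Hours worked: 0.57 × (-0.2) = -0.114 pp.
TFP growth = 1.9 − 0.789 = 1.111%.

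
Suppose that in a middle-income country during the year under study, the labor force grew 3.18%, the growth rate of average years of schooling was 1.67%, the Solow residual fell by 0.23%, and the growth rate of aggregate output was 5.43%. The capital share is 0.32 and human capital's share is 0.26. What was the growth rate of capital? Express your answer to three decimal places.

Labor's share = 1 − 0.32 − 0.26 = 0.42.
gY = gA + 0.26×1.67 + 0.42×3.18 + 0.32×g.
0.32×g = 5.43 + 0.23 − 1.7698 = 3.8902.
g = 3.8902 / 0.32 = 12.15688%.

12.157%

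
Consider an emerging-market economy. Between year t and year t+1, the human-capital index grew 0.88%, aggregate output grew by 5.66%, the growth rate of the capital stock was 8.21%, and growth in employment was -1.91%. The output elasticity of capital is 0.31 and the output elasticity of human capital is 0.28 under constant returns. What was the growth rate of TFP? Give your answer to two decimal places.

Labor's share = 1 − 0.31 − 0.28 = 0.41.
The capital stock: 0.31 × 8.21 = 2.5451 pp.
The human-capital index: 0.28 × 0.88 = 0.2464 pp.
Employment: 0.41 × (-1.91) = -0.7831 pp.
TFP growth = 5.66 − 2.0084 = 3.6516%.

TFP growth was 3.65%.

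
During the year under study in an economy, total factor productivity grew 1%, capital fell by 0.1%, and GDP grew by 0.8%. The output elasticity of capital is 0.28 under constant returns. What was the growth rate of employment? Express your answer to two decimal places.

Labor's share = 1 − 0.28 = 0.72.
gY = gA + 0.28×(-0.1) + 0.72×g.
0.72×g = 0.8 − 1 + 0.028 = -0.172.
g = -0.172 / 0.72 = -0.2389%.

-0.24%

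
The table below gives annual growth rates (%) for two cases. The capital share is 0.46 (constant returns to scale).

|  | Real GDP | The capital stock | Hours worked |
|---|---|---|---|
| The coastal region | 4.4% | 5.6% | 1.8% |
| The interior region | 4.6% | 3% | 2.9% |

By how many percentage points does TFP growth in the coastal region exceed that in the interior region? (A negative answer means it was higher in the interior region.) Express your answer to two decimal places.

Labor's share = 1 − 0.46 = 0.54.
The coastal region: TFP = 4.4 − 2.576 − 0.972 = 0.852%.
The interior region: TFP = 4.6 − 1.38 − 1.566 = 1.654%.
Difference = 0.852 − (1.654) = -0.802 pp.

-0.80 percentage points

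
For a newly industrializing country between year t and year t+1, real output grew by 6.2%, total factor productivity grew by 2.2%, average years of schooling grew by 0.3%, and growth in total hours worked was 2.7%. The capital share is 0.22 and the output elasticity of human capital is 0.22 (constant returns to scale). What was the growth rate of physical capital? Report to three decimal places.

Physical capital growth was 11.009%.

Labor's share = 1 − 0.22 − 0.22 = 0.56.
gY = gA + 0.22×0.3 + 0.56×2.7 + 0.22×g.
0.22×g = 6.2 − 2.2 − 1.578 = 2.422.
g = 2.422 / 0.22 = 11.00909%.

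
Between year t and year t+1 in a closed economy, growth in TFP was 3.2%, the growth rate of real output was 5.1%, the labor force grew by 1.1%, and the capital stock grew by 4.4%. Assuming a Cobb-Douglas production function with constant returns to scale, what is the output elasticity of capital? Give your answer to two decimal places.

α = 0.24

gY = gA + α·gK + (1−α)·gL, so gY − gA − gL = α(gK − gL).
5.1 − 3.2 − 1.1 = α × (4.4 − 1.1).
0.8 = 3.3 α, so α = 0.2424.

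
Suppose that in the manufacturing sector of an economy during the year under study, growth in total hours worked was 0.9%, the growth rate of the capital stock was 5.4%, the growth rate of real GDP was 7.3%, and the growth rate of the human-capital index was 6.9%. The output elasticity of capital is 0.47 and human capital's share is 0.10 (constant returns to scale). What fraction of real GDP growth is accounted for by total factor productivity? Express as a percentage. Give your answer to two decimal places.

Labor's share = 1 − 0.47 − 0.1 = 0.43.
The capital stock: 0.47 × 5.4 = 2.538 pp.
The human-capital index: 0.1 × 6.9 = 0.69 pp.
Total hours worked: 0.43 × 0.9 = 0.387 pp.
TFP growth = 7.3 − 3.615 = 3.685%.
TFP share of growth = 3.685 / 7.3 × 100 = 50.4795%.

50.48%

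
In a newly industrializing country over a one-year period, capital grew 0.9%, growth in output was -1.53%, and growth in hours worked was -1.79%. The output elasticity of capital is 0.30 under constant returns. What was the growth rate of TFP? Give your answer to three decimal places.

Labor's share = 1 − 0.3 = 0.7.
Capital: 0.3 × 0.9 = 0.27 pp.
Hours worked: 0.7 × (-1.79) = -1.253 pp.
TFP growth = -1.53 + 0.983 = -0.547%.

-0.547%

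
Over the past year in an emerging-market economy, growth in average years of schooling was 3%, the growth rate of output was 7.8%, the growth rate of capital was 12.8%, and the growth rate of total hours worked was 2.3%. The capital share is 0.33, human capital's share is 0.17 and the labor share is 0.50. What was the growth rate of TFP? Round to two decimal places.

1.92%

Labor's share = 1 − 0.33 − 0.17 = 0.5.
Capital: 0.33 × 12.8 = 4.224 pp.
Average years of schooling: 0.17 × 3 = 0.51 pp.
Total hours worked: 0.5 × 2.3 = 1.15 pp.
TFP growth = 7.8 − 5.884 = 1.916%.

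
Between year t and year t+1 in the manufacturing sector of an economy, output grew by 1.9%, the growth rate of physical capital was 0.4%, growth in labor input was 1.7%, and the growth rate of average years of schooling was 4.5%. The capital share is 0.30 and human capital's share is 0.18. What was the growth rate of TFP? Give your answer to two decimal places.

Labor's share = 1 − 0.3 − 0.18 = 0.52.
Physical capital: 0.3 × 0.4 = 0.12 pp.
Average years of schooling: 0.18 × 4.5 = 0.81 pp.
Labor input: 0.52 × 1.7 = 0.884 pp.
TFP growth = 1.9 − 1.814 = 0.086%.

0.09%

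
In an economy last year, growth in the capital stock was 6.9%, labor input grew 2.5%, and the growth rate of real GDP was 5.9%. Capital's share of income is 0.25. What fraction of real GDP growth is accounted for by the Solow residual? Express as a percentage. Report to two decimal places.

The Solow residual accounted for 38.98% of growth.

Labor's share = 1 − 0.25 = 0.75.
The capital stock: 0.25 × 6.9 = 1.725 pp.
Labor input: 0.75 × 2.5 = 1.875 pp.
TFP growth = 5.9 − 3.6 = 2.3%.
TFP share of growth = 2.3 / 5.9 × 100 = 38.9831%.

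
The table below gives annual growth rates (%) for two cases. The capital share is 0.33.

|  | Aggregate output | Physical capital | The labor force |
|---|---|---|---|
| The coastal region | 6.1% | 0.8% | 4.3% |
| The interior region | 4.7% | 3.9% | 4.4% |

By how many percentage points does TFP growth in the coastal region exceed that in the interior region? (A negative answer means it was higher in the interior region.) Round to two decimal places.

Labor's share = 1 − 0.33 = 0.67.
The coastal region: TFP = 6.1 − 0.264 − 2.881 = 2.955%.
The interior region: TFP = 4.7 − 1.287 − 2.948 = 0.465%.
Difference = 2.955 − (0.465) = 2.49 pp.

2.49 percentage points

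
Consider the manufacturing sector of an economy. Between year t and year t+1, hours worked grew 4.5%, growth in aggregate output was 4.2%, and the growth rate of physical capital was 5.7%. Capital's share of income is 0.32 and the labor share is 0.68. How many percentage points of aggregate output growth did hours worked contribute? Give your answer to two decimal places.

3.06 percentage points

Labor's share = 1 − 0.32 = 0.68.
Contribution = share × growth = 0.68 × 4.5 = 3.06 pp.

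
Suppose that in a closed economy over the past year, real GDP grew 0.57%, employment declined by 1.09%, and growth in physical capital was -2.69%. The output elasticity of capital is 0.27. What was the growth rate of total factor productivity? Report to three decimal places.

Labor's share = 1 − 0.27 = 0.73.
Physical capital: 0.27 × (-2.69) = -0.7263 pp.
Employment: 0.73 × (-1.09) = -0.7957 pp.
TFP growth = 0.57 + 1.522 = 2.092%.

2.092%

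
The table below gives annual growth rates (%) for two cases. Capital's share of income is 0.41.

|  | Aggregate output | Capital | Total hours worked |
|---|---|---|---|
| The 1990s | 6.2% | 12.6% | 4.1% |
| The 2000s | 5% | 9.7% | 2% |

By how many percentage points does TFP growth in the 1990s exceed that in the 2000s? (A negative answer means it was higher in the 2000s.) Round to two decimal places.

-1.23 percentage points

Labor's share = 1 − 0.41 = 0.59.
The 1990s: TFP = 6.2 − 5.166 − 2.419 = -1.385%.
The 2000s: TFP = 5 − 3.977 − 1.18 = -0.157%.
Difference = -1.385 − (-0.157) = -1.228 pp.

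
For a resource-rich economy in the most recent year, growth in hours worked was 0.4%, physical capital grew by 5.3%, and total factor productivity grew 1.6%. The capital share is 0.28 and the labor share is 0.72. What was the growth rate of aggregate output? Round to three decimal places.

Aggregate output growth was 3.372%.

Labor's share = 1 − 0.28 = 0.72.
Physical capital: 0.28 × 5.3 = 1.484 pp.
Hours worked: 0.72 × 0.4 = 0.288 pp.
Output growth = 1.6 + 1.772 = 3.372%.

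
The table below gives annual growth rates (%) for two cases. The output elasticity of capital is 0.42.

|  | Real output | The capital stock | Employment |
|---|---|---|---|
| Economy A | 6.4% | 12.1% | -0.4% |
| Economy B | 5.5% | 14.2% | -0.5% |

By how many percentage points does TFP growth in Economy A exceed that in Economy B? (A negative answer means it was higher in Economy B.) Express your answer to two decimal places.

Labor's share = 1 − 0.42 = 0.58.
Economy A: TFP = 6.4 − 5.082 + 0.232 = 1.55%.
Economy B: TFP = 5.5 − 5.964 + 0.29 = -0.174%.
Difference = 1.55 − (-0.174) = 1.724 pp.

1.72 percentage points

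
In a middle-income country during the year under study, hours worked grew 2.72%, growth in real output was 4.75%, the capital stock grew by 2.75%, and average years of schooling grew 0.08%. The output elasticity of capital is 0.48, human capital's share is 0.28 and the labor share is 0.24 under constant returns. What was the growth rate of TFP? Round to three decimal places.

Labor's share = 1 − 0.48 − 0.28 = 0.24.
The capital stock: 0.48 × 2.75 = 1.32 pp.
Average years of schooling: 0.28 × 0.08 = 0.0224 pp.
Hours worked: 0.24 × 2.72 = 0.6528 pp.
TFP growth = 4.75 − 1.9952 = 2.7548%.

2.755%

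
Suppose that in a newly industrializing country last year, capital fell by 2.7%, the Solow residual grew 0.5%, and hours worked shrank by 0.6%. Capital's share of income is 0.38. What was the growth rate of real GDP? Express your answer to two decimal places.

-0.90%

Labor's share = 1 − 0.38 = 0.62.
Capital: 0.38 × (-2.7) = -1.026 pp.
Hours worked: 0.62 × (-0.6) = -0.372 pp.
Output growth = 0.5 + (-1.398) = -0.898%.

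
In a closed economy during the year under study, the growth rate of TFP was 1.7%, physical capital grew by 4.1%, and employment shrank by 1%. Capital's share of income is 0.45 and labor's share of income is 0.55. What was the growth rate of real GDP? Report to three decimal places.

Labor's share = 1 − 0.45 = 0.55.
Physical capital: 0.45 × 4.1 = 1.845 pp.
Employment: 0.55 × (-1) = -0.55 pp.
Output growth = 1.7 + 1.295 = 2.995%.

2.995%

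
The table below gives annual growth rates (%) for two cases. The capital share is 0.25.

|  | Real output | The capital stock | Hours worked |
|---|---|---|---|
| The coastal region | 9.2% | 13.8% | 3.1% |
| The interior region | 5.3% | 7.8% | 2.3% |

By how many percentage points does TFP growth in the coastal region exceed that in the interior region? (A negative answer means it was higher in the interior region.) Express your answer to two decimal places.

Labor's share = 1 − 0.25 = 0.75.
The coastal region: TFP = 9.2 − 3.45 − 2.325 = 3.425%.
The interior region: TFP = 5.3 − 1.95 − 1.725 = 1.625%.
Difference = 3.425 − (1.625) = 1.8 pp.

1.80 percentage points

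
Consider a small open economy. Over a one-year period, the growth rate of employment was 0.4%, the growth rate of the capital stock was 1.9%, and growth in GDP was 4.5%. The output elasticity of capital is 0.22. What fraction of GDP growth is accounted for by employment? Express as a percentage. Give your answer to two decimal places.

Employment accounted for 6.93% of growth.

Labor's share = 1 − 0.22 = 0.78.
Employment contributed 0.78 × 0.4 = 0.312 pp.
Share of growth = 0.312 / 4.5 × 100 = 6.9333%.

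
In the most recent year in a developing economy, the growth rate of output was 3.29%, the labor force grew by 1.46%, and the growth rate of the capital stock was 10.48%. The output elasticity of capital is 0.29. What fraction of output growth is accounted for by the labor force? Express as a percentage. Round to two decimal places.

31.51%

Labor's share = 1 − 0.29 = 0.71.
The labor force contributed 0.71 × 1.46 = 1.0366 pp.
Share of growth = 1.0366 / 3.29 × 100 = 31.5076%.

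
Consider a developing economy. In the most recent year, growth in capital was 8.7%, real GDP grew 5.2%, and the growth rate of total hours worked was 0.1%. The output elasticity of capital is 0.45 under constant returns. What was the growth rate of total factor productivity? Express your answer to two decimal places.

Labor's share = 1 − 0.45 = 0.55.
Capital: 0.45 × 8.7 = 3.915 pp.
Total hours worked: 0.55 × 0.1 = 0.055 pp.
TFP growth = 5.2 − 3.97 = 1.23%.

Total factor productivity growth was 1.23%.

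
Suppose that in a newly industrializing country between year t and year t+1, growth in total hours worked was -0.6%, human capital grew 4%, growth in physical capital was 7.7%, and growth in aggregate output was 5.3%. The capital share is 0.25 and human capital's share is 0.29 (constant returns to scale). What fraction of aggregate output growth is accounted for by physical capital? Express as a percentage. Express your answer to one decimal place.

Physical capital contributed 0.25 × 7.7 = 1.925 pp.
Share of growth = 1.925 / 5.3 × 100 = 36.321%.

36.3%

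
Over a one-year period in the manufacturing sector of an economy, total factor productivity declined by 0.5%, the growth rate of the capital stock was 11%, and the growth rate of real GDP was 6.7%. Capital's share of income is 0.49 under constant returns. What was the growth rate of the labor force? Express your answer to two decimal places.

Labor's share = 1 − 0.49 = 0.51.
gY = gA + 0.49×11 + 0.51×g.
0.51×g = 6.7 + 0.5 − 5.39 = 1.81.
g = 1.81 / 0.51 = 3.549%.

The labor force grew 3.55%.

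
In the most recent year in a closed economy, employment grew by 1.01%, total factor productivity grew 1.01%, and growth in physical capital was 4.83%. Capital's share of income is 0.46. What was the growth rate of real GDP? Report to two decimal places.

Real GDP growth was 3.78%.

Labor's share = 1 − 0.46 = 0.54.
Physical capital: 0.46 × 4.83 = 2.2218 pp.
Employment: 0.54 × 1.01 = 0.5454 pp.
Output growth = 1.01 + 2.7672 = 3.7772%.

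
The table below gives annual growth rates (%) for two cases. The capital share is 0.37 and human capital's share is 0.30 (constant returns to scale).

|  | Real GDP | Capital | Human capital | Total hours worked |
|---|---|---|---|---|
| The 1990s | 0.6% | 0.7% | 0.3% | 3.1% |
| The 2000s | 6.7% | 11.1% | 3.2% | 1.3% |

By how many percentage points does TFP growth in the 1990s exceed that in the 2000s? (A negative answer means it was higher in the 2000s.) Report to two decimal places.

-1.98 percentage points

Labor's share = 1 − 0.37 − 0.3 = 0.33.
The 1990s: TFP = 0.6 − 0.259 − 0.09 − 1.023 = -0.772%.
The 2000s: TFP = 6.7 − 4.107 − 0.96 − 0.429 = 1.204%.
Difference = -0.772 − (1.204) = -1.976 pp.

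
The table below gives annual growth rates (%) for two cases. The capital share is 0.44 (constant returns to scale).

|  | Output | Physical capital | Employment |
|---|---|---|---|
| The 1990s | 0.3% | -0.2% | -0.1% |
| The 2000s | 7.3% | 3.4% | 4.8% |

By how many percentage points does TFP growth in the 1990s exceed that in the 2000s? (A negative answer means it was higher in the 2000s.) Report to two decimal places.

-2.67 percentage points

Labor's share = 1 − 0.44 = 0.56.
The 1990s: TFP = 0.3 + 0.088 + 0.056 = 0.444%.
The 2000s: TFP = 7.3 − 1.496 − 2.688 = 3.116%.
Difference = 0.444 − (3.116) = -2.672 pp.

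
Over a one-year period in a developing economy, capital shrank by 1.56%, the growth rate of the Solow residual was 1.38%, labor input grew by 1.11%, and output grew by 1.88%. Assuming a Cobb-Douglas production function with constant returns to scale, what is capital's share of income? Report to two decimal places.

gY = gA + α·gK + (1−α)·gL, so gY − gA − gL = α(gK − gL).
1.88 − 1.38 − 1.11 = α × (-1.56 − 1.11).
-0.61 = -2.67 α, so α = 0.2285.

0.23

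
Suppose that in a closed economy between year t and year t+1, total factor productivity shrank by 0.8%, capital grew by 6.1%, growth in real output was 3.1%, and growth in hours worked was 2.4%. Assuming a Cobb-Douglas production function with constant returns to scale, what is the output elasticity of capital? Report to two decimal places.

The output elasticity of capital is 0.41.

gY = gA + α·gK + (1−α)·gL, so gY − gA − gL = α(gK − gL).
3.1 + 0.8 − 2.4 = α × (6.1 − 2.4).
1.5 = 3.7 α, so α = 0.4054.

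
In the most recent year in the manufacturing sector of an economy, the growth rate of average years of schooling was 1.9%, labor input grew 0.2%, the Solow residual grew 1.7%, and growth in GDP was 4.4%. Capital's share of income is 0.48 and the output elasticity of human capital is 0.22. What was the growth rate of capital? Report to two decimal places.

4.63%

Labor's share = 1 − 0.48 − 0.22 = 0.3.
gY = gA + 0.22×1.9 + 0.3×0.2 + 0.48×g.
0.48×g = 4.4 − 1.7 − 0.478 = 2.222.
g = 2.222 / 0.48 = 4.6292%.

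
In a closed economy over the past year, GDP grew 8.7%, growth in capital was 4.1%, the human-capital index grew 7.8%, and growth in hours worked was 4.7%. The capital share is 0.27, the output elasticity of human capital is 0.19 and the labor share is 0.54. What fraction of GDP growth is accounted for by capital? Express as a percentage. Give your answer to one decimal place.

Capital contributed 0.27 × 4.1 = 1.107 pp.
Share of growth = 1.107 / 8.7 × 100 = 12.724%.

12.7%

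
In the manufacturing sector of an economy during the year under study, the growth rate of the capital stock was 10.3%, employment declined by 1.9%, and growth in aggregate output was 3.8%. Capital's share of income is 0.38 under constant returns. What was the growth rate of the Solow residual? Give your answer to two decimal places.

Labor's share = 1 − 0.38 = 0.62.
The capital stock: 0.38 × 10.3 = 3.914 pp.
Employment: 0.62 × (-1.9) = -1.178 pp.
TFP growth = 3.8 − 2.736 = 1.064%.

1.06%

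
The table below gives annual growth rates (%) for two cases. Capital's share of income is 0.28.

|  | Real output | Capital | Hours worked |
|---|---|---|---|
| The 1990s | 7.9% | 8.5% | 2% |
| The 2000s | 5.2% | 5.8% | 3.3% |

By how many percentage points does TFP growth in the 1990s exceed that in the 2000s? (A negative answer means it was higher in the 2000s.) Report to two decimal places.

Labor's share = 1 − 0.28 = 0.72.
The 1990s: TFP = 7.9 − 2.38 − 1.44 = 4.08%.
The 2000s: TFP = 5.2 − 1.624 − 2.376 = 1.2%.
Difference = 4.08 − (1.2) = 2.88 pp.

2.88 percentage points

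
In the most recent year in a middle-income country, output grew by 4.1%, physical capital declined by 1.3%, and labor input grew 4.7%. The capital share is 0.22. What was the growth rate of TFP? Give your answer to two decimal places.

0.72%

Labor's share = 1 − 0.22 = 0.78.
Physical capital: 0.22 × (-1.3) = -0.286 pp.
Labor input: 0.78 × 4.7 = 3.666 pp.
TFP growth = 4.1 − 3.38 = 0.72%.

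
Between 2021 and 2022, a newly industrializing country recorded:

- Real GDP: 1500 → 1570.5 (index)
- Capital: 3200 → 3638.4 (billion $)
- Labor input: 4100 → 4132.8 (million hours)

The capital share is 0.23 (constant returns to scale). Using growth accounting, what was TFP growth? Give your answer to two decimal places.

Real GDP growth = (1570.5 − 1500) / 1500 = 4.7%.
Capital growth = (3638.4 − 3200) / 3200 = 13.7%.
Labor input growth = (4132.8 − 4100) / 4100 = 0.8%.
Labor's share = 1 − 0.23 = 0.77.
Capital: 0.23 × 13.7 = 3.151 pp.
Labor input: 0.77 × 0.8 = 0.616 pp.
TFP growth = 4.7 − 3.767 = 0.933%.

0.93%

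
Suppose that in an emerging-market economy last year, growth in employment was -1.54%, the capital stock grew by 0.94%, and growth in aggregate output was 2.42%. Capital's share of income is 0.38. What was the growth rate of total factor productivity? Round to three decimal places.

Total factor productivity growth was 3.018%.

Labor's share = 1 − 0.38 = 0.62.
The capital stock: 0.38 × 0.94 = 0.3572 pp.
Employment: 0.62 × (-1.54) = -0.9548 pp.
TFP growth = 2.42 + 0.5976 = 3.0176%.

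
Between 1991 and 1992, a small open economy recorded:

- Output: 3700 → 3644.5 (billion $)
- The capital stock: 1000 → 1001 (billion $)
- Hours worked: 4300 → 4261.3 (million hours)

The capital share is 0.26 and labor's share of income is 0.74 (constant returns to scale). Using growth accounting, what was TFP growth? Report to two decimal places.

Output growth = (3644.5 − 3700) / 3700 = -1.5%.
The capital stock growth = (1001 − 1000) / 1000 = 0.1%.
Hours worked growth = (4261.3 − 4300) / 4300 = -0.9%.
Labor's share = 1 − 0.26 = 0.74.
The capital stock: 0.26 × 0.1 = 0.026 pp.
Hours worked: 0.74 × (-0.9) = -0.666 pp.
TFP growth = -1.5 + 0.64 = -0.86%.

-0.86%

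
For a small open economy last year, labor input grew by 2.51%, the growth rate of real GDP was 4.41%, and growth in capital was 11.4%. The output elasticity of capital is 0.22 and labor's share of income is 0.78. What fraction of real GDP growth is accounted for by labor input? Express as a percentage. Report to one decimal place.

Labor's share = 1 − 0.22 = 0.78.
Labor input contributed 0.78 × 2.51 = 1.9578 pp.
Share of growth = 1.9578 / 4.41 × 100 = 44.395%.

Labor input accounted for 44.4% of growth.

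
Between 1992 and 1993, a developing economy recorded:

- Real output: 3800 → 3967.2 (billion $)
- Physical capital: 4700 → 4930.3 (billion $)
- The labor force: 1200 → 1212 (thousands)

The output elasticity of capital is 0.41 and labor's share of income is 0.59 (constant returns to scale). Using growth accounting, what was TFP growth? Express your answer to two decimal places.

Real output growth = (3967.2 − 3800) / 3800 = 4.4%.
Physical capital growth = (4930.3 − 4700) / 4700 = 4.9%.
The labor force growth = (1212 − 1200) / 1200 = 1%.
Labor's share = 1 − 0.41 = 0.59.
Physical capital: 0.41 × 4.9 = 2.009 pp.
The labor force: 0.59 × 1 = 0.59 pp.
TFP growth = 4.4 − 2.599 = 1.801%.

1.80%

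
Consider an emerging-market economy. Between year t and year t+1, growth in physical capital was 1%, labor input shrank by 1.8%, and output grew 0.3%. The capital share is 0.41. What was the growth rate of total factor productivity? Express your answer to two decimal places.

0.95%

Labor's share = 1 − 0.41 = 0.59.
Physical capital: 0.41 × 1 = 0.41 pp.
Labor input: 0.59 × (-1.8) = -1.062 pp.
TFP growth = 0.3 + 0.652 = 0.952%.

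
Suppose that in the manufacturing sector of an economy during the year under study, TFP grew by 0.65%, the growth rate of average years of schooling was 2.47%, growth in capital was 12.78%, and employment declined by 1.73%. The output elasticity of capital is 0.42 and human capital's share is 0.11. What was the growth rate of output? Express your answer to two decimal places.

5.48%

Labor's share = 1 − 0.42 − 0.11 = 0.47.
Capital: 0.42 × 12.78 = 5.3676 pp.
Average years of schooling: 0.11 × 2.47 = 0.2717 pp.
Employment: 0.47 × (-1.73) = -0.8131 pp.
Output growth = 0.65 + 4.8262 = 5.4762%.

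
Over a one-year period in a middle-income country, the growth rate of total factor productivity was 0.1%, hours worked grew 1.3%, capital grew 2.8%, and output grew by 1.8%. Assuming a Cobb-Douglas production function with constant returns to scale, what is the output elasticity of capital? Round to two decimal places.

gY = gA + α·gK + (1−α)·gL, so gY − gA − gL = α(gK − gL).
1.8 − 0.1 − 1.3 = α × (2.8 − 1.3).
0.4 = 1.5 α, so α = 0.2667.

The output elasticity of capital is 0.27.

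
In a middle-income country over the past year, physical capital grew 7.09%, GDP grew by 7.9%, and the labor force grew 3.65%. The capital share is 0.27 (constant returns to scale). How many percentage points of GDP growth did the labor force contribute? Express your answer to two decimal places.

2.66

Labor's share = 1 − 0.27 = 0.73.
Contribution = share × growth = 0.73 × 3.65 = 2.6645 pp.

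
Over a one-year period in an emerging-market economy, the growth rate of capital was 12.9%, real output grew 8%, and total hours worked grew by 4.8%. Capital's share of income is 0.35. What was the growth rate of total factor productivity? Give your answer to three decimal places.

Labor's share = 1 − 0.35 = 0.65.
Capital: 0.35 × 12.9 = 4.515 pp.
Total hours worked: 0.65 × 4.8 = 3.12 pp.
TFP growth = 8 − 7.635 = 0.365%.

0.365%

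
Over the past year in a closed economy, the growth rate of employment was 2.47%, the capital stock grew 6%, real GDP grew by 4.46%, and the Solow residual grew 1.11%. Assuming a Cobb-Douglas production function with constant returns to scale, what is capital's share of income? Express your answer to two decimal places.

Capital's share of income is 0.25.

gY = gA + α·gK + (1−α)·gL, so gY − gA − gL = α(gK − gL).
4.46 − 1.11 − 2.47 = α × (6 − 2.47).
0.88 = 3.53 α, so α = 0.2493.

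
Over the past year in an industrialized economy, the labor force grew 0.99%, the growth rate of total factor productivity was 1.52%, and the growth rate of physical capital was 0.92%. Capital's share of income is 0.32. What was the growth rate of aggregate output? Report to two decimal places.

Labor's share = 1 − 0.32 = 0.68.
Physical capital: 0.32 × 0.92 = 0.2944 pp.
The labor force: 0.68 × 0.99 = 0.6732 pp.
Output growth = 1.52 + 0.9676 = 2.4876%.

2.49%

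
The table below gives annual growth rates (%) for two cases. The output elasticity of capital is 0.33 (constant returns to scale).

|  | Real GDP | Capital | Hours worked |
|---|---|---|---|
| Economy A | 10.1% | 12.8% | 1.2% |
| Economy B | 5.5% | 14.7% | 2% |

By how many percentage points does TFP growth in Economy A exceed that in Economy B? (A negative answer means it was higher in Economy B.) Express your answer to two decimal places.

5.76 percentage points

Labor's share = 1 − 0.33 = 0.67.
Economy A: TFP = 10.1 − 4.224 − 0.804 = 5.072%.
Economy B: TFP = 5.5 − 4.851 − 1.34 = -0.691%.
Difference = 5.072 − (-0.691) = 5.763 pp.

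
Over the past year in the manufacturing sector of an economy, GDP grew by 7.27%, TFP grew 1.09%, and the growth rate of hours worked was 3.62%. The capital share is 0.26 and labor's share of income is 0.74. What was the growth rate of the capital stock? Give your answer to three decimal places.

13.466%

Labor's share = 1 − 0.26 = 0.74.
gY = gA + 0.74×3.62 + 0.26×g.
0.26×g = 7.27 − 1.09 − 2.6788 = 3.5012.
g = 3.5012 / 0.26 = 13.46615%.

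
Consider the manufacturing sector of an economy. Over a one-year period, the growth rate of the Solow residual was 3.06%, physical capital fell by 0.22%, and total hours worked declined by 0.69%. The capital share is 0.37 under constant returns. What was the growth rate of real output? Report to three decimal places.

2.544%

Labor's share = 1 − 0.37 = 0.63.
Physical capital: 0.37 × (-0.22) = -0.0814 pp.
Total hours worked: 0.63 × (-0.69) = -0.4347 pp.
Output growth = 3.06 + (-0.5161) = 2.5439%.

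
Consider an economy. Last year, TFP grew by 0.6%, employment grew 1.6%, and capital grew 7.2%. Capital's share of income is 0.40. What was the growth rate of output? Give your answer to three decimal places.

Labor's share = 1 − 0.4 = 0.6.
Capital: 0.4 × 7.2 = 2.88 pp.
Employment: 0.6 × 1.6 = 0.96 pp.
Output growth = 0.6 + 3.84 = 4.44%.

Output grew 4.440%.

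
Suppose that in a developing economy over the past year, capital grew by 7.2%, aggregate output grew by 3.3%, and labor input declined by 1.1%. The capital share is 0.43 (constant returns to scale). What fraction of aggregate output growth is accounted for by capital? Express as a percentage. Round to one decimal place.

93.8%

Capital contributed 0.43 × 7.2 = 3.096 pp.
Share of growth = 3.096 / 3.3 × 100 = 93.818%.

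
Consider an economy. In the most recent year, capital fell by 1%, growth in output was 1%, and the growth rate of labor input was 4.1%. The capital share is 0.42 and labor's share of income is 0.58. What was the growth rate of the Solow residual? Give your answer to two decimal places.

-0.96%

Labor's share = 1 − 0.42 = 0.58.
Capital: 0.42 × (-1) = -0.42 pp.
Labor input: 0.58 × 4.1 = 2.378 pp.
TFP growth = 1 − 1.958 = -0.958%.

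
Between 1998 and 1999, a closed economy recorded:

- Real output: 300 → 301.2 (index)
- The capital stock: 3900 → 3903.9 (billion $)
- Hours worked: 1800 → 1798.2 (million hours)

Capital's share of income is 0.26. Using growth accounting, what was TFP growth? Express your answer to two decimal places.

Real output growth = (301.2 − 300) / 300 = 0.4%.
The capital stock growth = (3903.9 − 3900) / 3900 = 0.1%.
Hours worked growth = (1798.2 − 1800) / 1800 = -0.1%.
Labor's share = 1 − 0.26 = 0.74.
The capital stock: 0.26 × 0.1 = 0.026 pp.
Hours worked: 0.74 × (-0.1) = -0.074 pp.
TFP growth = 0.4 + 0.048 = 0.448%.

TFP growth was 0.45%.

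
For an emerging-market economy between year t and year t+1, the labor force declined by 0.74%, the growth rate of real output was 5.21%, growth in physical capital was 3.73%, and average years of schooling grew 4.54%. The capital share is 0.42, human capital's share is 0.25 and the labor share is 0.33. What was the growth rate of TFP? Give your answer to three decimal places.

Labor's share = 1 − 0.42 − 0.25 = 0.33.
Physical capital: 0.42 × 3.73 = 1.5666 pp.
Average years of schooling: 0.25 × 4.54 = 1.135 pp.
The labor force: 0.33 × (-0.74) = -0.2442 pp.
TFP growth = 5.21 − 2.4574 = 2.7526%.

2.753%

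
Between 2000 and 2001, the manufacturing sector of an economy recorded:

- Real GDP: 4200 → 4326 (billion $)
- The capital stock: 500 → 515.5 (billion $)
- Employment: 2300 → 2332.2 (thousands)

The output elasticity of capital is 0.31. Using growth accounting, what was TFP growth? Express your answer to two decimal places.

Real GDP growth = (4326 − 4200) / 4200 = 3%.
The capital stock growth = (515.5 − 500) / 500 = 3.1%.
Employment growth = (2332.2 − 2300) / 2300 = 1.4%.
Labor's share = 1 − 0.31 = 0.69.
The capital stock: 0.31 × 3.1 = 0.961 pp.
Employment: 0.69 × 1.4 = 0.966 pp.
TFP growth = 3 − 1.927 = 1.073%.

TFP growth was 1.07%.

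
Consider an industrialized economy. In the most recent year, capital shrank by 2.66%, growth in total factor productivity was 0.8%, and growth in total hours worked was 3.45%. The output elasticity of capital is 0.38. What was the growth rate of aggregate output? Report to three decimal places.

Labor's share = 1 − 0.38 = 0.62.
Capital: 0.38 × (-2.66) = -1.0108 pp.
Total hours worked: 0.62 × 3.45 = 2.139 pp.
Output growth = 0.8 + 1.1282 = 1.9282%.

1.928%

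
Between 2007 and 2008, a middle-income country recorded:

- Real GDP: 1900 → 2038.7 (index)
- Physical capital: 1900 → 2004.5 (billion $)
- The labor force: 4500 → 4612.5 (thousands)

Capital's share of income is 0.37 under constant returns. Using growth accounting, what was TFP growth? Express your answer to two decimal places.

Real GDP growth = (2038.7 − 1900) / 1900 = 7.3%.
Physical capital growth = (2004.5 − 1900) / 1900 = 5.5%.
The labor force growth = (4612.5 − 4500) / 4500 = 2.5%.
Labor's share = 1 − 0.37 = 0.63.
Physical capital: 0.37 × 5.5 = 2.035 pp.
The labor force: 0.63 × 2.5 = 1.575 pp.
TFP growth = 7.3 − 3.61 = 3.69%.

3.69%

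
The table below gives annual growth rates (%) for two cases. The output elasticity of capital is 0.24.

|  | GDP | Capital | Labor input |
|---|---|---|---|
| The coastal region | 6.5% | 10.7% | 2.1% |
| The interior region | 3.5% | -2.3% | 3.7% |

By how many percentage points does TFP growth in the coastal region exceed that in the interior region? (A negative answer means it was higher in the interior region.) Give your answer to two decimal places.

Labor's share = 1 − 0.24 = 0.76.
The coastal region: TFP = 6.5 − 2.568 − 1.596 = 2.336%.
The interior region: TFP = 3.5 + 0.552 − 2.812 = 1.24%.
Difference = 2.336 − (1.24) = 1.096 pp.

1.10 percentage points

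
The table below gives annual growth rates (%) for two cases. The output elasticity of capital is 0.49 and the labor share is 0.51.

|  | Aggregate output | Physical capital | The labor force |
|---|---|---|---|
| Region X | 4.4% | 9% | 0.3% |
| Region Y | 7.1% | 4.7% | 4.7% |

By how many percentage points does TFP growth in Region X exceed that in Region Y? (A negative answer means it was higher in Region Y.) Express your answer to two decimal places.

-2.56 percentage points

Labor's share = 1 − 0.49 = 0.51.
Region X: TFP = 4.4 − 4.41 − 0.153 = -0.163%.
Region Y: TFP = 7.1 − 2.303 − 2.397 = 2.4%.
Difference = -0.163 − (2.4) = -2.563 pp.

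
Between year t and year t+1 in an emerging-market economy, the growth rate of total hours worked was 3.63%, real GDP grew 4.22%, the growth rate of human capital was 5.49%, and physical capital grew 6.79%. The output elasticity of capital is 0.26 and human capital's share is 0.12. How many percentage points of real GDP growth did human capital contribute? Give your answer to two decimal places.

Contribution = share × growth = 0.12 × 5.49 = 0.6588 pp.

0.66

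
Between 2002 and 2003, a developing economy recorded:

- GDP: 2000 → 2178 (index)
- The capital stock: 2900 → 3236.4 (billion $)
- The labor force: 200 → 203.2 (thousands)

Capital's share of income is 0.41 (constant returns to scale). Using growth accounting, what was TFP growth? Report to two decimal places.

GDP growth = (2178 − 2000) / 2000 = 8.9%.
The capital stock growth = (3236.4 − 2900) / 2900 = 11.6%.
The labor force growth = (203.2 − 200) / 200 = 1.6%.
Labor's share = 1 − 0.41 = 0.59.
The capital stock: 0.41 × 11.6 = 4.756 pp.
The labor force: 0.59 × 1.6 = 0.944 pp.
TFP growth = 8.9 − 5.7 = 3.2%.

TFP growth was 3.20%.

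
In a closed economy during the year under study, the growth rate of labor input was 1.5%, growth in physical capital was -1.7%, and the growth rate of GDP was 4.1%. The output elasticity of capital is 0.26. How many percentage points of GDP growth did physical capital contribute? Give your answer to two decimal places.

-0.44 pp

Contribution = share × growth = 0.26 × (-1.7) = -0.442 pp.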